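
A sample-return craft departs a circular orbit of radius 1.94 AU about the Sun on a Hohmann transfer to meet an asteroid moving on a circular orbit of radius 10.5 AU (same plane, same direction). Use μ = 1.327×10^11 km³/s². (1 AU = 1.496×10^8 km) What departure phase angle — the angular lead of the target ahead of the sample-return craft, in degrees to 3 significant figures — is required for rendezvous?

In km: r₁ = 1.94 × 1.496×10^8 = 2.90224×10^8 km; r₂ = 10.5 × 1.496×10^8 = 1.5708×10^9 km.
Transfer-ellipse semi-major axis a_t = (r₁ + r₂)/2 = (2.90224×10^8 + 1.5708×10^9)/2 = 9.30512×10^8 km.
Transfer time t = π√(a_t³/μ) = 2.44792×10^8 s.
Target angular speed ω₂ = √(μ/r₂³) = 5.85132×10^-9 rad/s.
Angle swept by the target during transfer: ω₂·t = 1.4324 rad = 82.07°.
The sample-return craft traverses 180° on the transfer ellipse, so the target must lead by 180° − 82.07° = 97.9°.

φ = 97.9°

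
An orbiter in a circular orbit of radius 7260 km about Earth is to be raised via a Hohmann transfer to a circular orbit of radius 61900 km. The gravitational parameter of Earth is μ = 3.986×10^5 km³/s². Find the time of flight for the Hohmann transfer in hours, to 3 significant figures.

t = 8.89 hours

Transfer-ellipse semi-major axis a_t = (r₁ + r₂)/2 = (7260 + 61900)/2 = 34580 km.
By Kepler's third law the transfer-orbit period is T = 2π√(a_t³/μ), so t = T/2 = 32000 s.
Converting: 32000 s ÷ 3600 s/hour = 8.89 hours.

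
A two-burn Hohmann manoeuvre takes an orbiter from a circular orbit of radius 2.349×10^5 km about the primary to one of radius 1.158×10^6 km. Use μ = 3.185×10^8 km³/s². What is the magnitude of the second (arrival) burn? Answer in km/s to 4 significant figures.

Δv₂ = 6.953 km/s

The Hohmann ellipse has a_t = (r₁ + r₂)/2 = 6.9645×10^5 km.
On the circular orbit at r = 1.158×10^6 km, v_c = √(μ/r) = 16.5844 km/s.
Vis-viva on the transfer ellipse at r = 1.158×10^6 km gives v_t = √[μ(2/r − 1/a_t)] = 9.63157 km/s.
Δv₂ = |v_t − v_c| = |9.63157 − 16.5844| = 6.953 km/s.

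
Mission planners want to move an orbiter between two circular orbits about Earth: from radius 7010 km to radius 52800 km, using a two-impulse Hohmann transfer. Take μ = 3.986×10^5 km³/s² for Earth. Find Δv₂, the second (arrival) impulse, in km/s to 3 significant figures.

The Hohmann ellipse has a_t = (r₁ + r₂)/2 = 29905 km.
Circular speed at r = 52800 km: v_c = √(μ/r) = 2.7476 km/s.
Vis-viva on the transfer ellipse at r = 52800 km gives v_t = √[μ(2/r − 1/a_t)] = 1.3303 km/s.
Δv₂ = |v_t − v_c| = |1.3303 − 2.7476| = 1.417 km/s.

Δv₂ = 1.42 km/s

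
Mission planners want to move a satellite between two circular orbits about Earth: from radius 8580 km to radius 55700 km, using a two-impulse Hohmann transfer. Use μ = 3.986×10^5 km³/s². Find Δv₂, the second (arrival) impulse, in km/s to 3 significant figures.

Δv₂ = 1.29 km/s

Semi-major axis of the transfer orbit: a_t = (8580 + 55700)/2 = 32140 km.
Circular speed at r = 55700 km: v_c = √(μ/r) = 2.675 km/s.
Vis-viva on the transfer ellipse at r = 55700 km gives v_t = √[μ(2/r − 1/a_t)] = 1.382 km/s.
Δv₂ = |v_t − v_c| = |1.382 − 2.675| = 1.293 km/s.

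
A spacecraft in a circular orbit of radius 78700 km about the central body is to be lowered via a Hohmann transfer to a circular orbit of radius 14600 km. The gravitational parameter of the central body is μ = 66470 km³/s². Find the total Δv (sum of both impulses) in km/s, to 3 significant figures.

The Hohmann ellipse has a_t = (r₁ + r₂)/2 = 46650 km.
Circular speed at r₁: v₁ = √(μ/r₁) = √(66470/78700) = 0.9190 km/s.
Transfer-orbit speed at r₁ (vis-viva equation): v_a = √[μ(2/r₁ − 1/a_t)] = 0.5141 km/s.
First burn Δv₁ = |v_a − v₁| = 0.4049 km/s.
At r₂, v₂ = √(μ/r₂) = 2.1337 km/s.
Transfer-orbit speed at r₂: v_p = √[μ(2/r₂ − 1/a_t)] = 2.7714 km/s.
Second burn Δv₂ = |v₂ − v_p| = 0.6377 km/s.
Δv = Δv₁ + Δv₂ = 0.4049 + 0.6377 = 1.043 km/s.

Δv = 1.04 km/s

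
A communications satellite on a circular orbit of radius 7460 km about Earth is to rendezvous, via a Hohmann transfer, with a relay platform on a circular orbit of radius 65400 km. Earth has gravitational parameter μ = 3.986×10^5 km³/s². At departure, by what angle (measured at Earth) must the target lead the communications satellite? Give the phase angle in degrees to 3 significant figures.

φ = 105°

Transfer-ellipse semi-major axis a_t = (r₁ + r₂)/2 = (7460 + 65400)/2 = 36430 km.
The half-period of the transfer ellipse is t = π√(a_t³/μ) = 34600 s.
Target angular speed ω₂ = √(μ/r₂³) = 3.775×10^-5 rad/s.
Angle swept by the target during transfer: ω₂·t = 1.306 rad = 74.83°.
The communications satellite traverses 180° on the transfer ellipse, so the target must lead by 180° − 74.83° = 105°.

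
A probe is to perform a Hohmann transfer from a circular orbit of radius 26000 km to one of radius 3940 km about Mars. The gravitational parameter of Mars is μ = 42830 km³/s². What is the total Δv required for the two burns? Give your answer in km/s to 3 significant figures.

Δv = 1.67 km/s

Transfer-ellipse semi-major axis a_t = (r₁ + r₂)/2 = (26000 + 3940)/2 = 14970 km.
Circular speed at r₁: v₁ = √(μ/r₁) = √(42830/26000) = 1.28347 km/s.
Transfer-orbit speed at r₁ (v² = μ(2/r − 1/a)): v_a = √[μ(2/r₁ − 1/a_t)] = 0.658453 km/s.
First burn Δv₁ = |v_a − v₁| = 0.6250 km/s.
At r₂, v₂ = √(μ/r₂) = 3.297 km/s.
Transfer-orbit speed at r₂: v_p = √[μ(2/r₂ − 1/a_t)] = 4.345 km/s.
Second burn Δv₂ = |v₂ − v_p| = 1.048 km/s.
Δv = Δv₁ + Δv₂ = 0.6250 + 1.048 = 1.673 km/s.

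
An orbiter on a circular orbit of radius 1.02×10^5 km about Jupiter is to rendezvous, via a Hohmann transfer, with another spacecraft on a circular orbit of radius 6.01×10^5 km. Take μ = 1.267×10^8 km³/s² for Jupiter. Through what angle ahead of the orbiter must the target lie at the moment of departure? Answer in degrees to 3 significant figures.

Semi-major axis of the transfer orbit: a_t = (1.020×10^5 + 6.010×10^5)/2 = 3.515×10^5 km.
Transfer time t = π√(a_t³/μ) = 58163 s.
Target angular speed ω₂ = √(μ/r₂³) = 2.4159×10^-5 rad/s.
Angle swept by the target during transfer: ω₂·t = 1.4052 rad = 80.51°.
Arrival is 180° from departure on the ellipse, so φ = 180° − 80.51° = 99.5°.

φ = 99.5°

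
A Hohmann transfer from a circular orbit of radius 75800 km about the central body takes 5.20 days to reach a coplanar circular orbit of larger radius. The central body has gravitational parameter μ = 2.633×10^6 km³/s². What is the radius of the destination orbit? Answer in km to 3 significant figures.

Transfer time t = 5.20 days = 4.4928×10^5 s, and t = π√(a_t³/μ).
So a_t = (μ t²/π²)^(1/3) = (2.633×10^6 × (4.4928×10^5)² / π²)^(1/3) = 3.7763×10^5 km.
Since a_t = (r₁ + r₂)/2, r₂ = 2a_t − r₁ = 2×3.7763×10^5 − 75800 = 6.7946×10^5 km.

r₂ = 6.79×10^5 km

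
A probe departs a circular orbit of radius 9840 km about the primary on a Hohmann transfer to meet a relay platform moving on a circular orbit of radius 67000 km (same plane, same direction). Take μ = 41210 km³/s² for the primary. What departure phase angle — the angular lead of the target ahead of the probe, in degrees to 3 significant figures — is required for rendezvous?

The Hohmann ellipse has a_t = (r₁ + r₂)/2 = 38420 km.
Transfer time t = π√(a_t³/μ) = 1.165×10^5 s.
Target angular speed ω₂ = √(μ/r₂³) = 1.171×10^-5 rad/s.
Angle swept by the target during transfer: ω₂·t = 1.3642 rad = 78.16°.
Arrival is 180° from departure on the ellipse, so φ = 180° − 78.16° = 102°.

φ = 102°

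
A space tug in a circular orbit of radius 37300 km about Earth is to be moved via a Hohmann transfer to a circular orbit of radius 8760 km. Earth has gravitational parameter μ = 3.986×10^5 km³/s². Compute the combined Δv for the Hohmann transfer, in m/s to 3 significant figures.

Semi-major axis of the transfer orbit: a_t = (37300 + 8760)/2 = 23030 km.
Circular speed at r₁: v₁ = √(μ/r₁) = √(3.986×10^5/37300) = 3.269 km/s.
Transfer-orbit speed at r₁ (v² = μ(2/r − 1/a)): v_a = √[μ(2/r₁ − 1/a_t)] = 2.016 km/s.
First burn Δv₁ = |v_a − v₁| = 1.253 km/s.
At r₂, v₂ = √(μ/r₂) = 6.746 km/s.
Transfer-orbit speed at r₂: v_p = √[μ(2/r₂ − 1/a_t)] = 8.585 km/s.
Second burn Δv₂ = |v₂ − v_p| = 1.839 km/s.
Δv = Δv₁ + Δv₂ = 1.253 + 1.839 = 3.092 km/s.

Δv = 3090 m/s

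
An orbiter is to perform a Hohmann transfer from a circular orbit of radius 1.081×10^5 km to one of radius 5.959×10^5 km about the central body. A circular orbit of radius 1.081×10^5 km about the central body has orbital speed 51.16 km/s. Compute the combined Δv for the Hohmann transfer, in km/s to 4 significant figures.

From the circular-orbit relation v² = μ/r at r = 1.081×10^5 km: μ = v²r = (51.16)² × 1.081×10^5 = 2.82935×10^8 km³/s².
Semi-major axis of the transfer orbit: a_t = (1.081×10^5 + 5.959×10^5)/2 = 3.520×10^5 km.
At r₁ the circular-orbit speed is v₁ = √(μ/r₁) = 51.160 km/s.
On the transfer ellipse at r₁, v² = μ(2/r − 1/a) gives v_p = √[μ(2/r₁ − 1/a_t)] = 66.565 km/s.
First burn Δv₁ = |v_p − v₁| = 15.405 km/s.
At r₂, v₂ = √(μ/r₂) = 21.7900 km/s.
Transfer-orbit speed at r₂: v_a = √[μ(2/r₂ − 1/a_t)] = 12.0753 km/s.
Second burn Δv₂ = |v₂ − v_a| = 9.7147 km/s.
Δv = Δv₁ + Δv₂ = 15.405 + 9.7147 = 25.12 km/s.

Δv = 25.12 km/s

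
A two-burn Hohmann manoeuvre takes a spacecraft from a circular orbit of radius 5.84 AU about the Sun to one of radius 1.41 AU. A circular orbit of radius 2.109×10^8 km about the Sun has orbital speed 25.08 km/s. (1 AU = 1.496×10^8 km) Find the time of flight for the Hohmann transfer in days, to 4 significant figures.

From the circular-orbit relation v² = μ/r at r = 2.109×10^8 km: μ = v²r = (25.08)² × 2.109×10^8 = 1.32657×10^11 km³/s².
In km: r₁ = 5.84 × 1.496×10^8 = 8.73664×10^8 km; r₂ = 1.41 × 1.496×10^8 = 2.10936×10^8 km.
Transfer-ellipse semi-major axis a_t = (r₁ + r₂)/2 = (8.73664×10^8 + 2.10936×10^8)/2 = 5.423×10^8 km.
By Kepler's third law the transfer-orbit period is T = 2π√(a_t³/μ), so t = T/2 = 1.0893×10^8 s.
Converting: 1.0893×10^8 s ÷ 86400 s/day = 1261 days.

t = 1261 days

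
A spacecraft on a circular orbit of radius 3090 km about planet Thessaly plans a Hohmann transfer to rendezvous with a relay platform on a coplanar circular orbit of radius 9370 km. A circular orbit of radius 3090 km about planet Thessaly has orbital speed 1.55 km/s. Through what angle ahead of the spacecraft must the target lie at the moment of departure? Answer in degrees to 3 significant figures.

From the circular-orbit relation v² = μ/r at r = 3090 km: μ = v²r = (1.55)² × 3090 = 7423.73 km³/s².
Transfer-ellipse semi-major axis a_t = (r₁ + r₂)/2 = (3090 + 9370)/2 = 6230 km.
The half-period of the transfer ellipse is t = π√(a_t³/μ) = 17929.6 s.
Target angular speed ω₂ = √(μ/r₂³) = 9.49952×10^-5 rad/s.
Angle swept by the target during transfer: ω₂·t = 1.7032 rad = 97.59°.
Arrival is 180° from departure on the ellipse, so φ = 180° − 97.59° = 82.4°.

φ = 82.4°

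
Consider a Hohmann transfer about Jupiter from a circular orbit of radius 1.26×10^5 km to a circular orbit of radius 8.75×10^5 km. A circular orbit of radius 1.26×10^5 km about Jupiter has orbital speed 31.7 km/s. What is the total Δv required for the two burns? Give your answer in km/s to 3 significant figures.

Δv = 16.2 km/s

From the circular-orbit relation v² = μ/r at r = 1.26×10^5 km: μ = v²r = (31.7)² × 1.26×10^5 = 1.26616×10^8 km³/s².
Semi-major axis of the transfer orbit: a_t = (1.260×10^5 + 8.750×10^5)/2 = 5.005×10^5 km.
Circular speed at r₁: v₁ = √(μ/r₁) = √(1.26616×10^8/1.260×10^5) = 31.700 km/s.
Transfer-orbit speed at r₁ (vis-viva equation): v_p = √[μ(2/r₁ − 1/a_t)] = 41.914 km/s.
First burn Δv₁ = |v_p − v₁| = 10.214 km/s.
Circular speed at r₂: v₂ = √(μ/r₂) = 12.02930 km/s.
Transfer-orbit speed at r₂: v_a = √[μ(2/r₂ − 1/a_t)] = 6.035646 km/s.
Second burn Δv₂ = |v₂ − v_a| = 5.9937 km/s.
Total Δv = Δv₁ + Δv₂ = 16.21 km/s.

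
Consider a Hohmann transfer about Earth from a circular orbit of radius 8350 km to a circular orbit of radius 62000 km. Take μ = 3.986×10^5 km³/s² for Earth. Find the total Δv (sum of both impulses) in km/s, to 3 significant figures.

Transfer-ellipse semi-major axis a_t = (r₁ + r₂)/2 = (8350 + 62000)/2 = 35175 km.
Circular speed at r₁: v₁ = √(μ/r₁) = √(3.986×10^5/8350) = 6.909 km/s.
On the transfer ellipse at r₁, v² = μ(2/r − 1/a) gives v_p = √[μ(2/r₁ − 1/a_t)] = 9.173 km/s.
First burn Δv₁ = |v_p − v₁| = 2.264 km/s.
Circular speed at r₂: v₂ = √(μ/r₂) = 2.5356 km/s.
Transfer-orbit speed at r₂: v_a = √[μ(2/r₂ − 1/a_t)] = 1.2354 km/s.
Second burn Δv₂ = |v₂ − v_a| = 1.300 km/s.
Total Δv = Δv₁ + Δv₂ = 3.564 km/s.

Δv = 3.56 km/s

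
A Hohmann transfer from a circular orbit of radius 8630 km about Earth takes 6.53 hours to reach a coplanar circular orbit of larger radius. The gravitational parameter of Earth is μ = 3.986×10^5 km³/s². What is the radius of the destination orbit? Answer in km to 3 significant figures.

r₂ = 47700 km

Transfer time t = 6.53 hours = 23508 s, and t = π√(a_t³/μ).
So a_t = (μ t²/π²)^(1/3) = (3.986×10^5 × (23508)² / π²)^(1/3) = 28155 km.
Since a_t = (r₁ + r₂)/2, r₂ = 2a_t − r₁ = 2×28155 − 8630 = 47680 km.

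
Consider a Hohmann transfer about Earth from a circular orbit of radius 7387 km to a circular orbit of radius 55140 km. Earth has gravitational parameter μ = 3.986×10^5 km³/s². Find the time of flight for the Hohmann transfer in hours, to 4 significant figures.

t = 7.641 hours

The Hohmann ellipse has a_t = (r₁ + r₂)/2 = 31263.5 km.
Half the transfer-orbit period gives t = π√(a_t³/μ) = 27507 s.
Converting: 27507 s ÷ 3600 s/hour = 7.641 hours.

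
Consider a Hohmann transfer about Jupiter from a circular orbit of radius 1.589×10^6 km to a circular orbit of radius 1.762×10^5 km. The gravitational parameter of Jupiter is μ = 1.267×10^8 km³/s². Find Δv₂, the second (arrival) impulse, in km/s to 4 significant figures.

Transfer-ellipse semi-major axis a_t = (r₁ + r₂)/2 = (1.589×10^6 + 1.762×10^5)/2 = 8.826×10^5 km.
On the circular orbit at r = 1.762×10^5 km, v_c = √(μ/r) = 26.815 km/s.
Vis-viva on the transfer ellipse at r = 1.762×10^5 km gives v_t = √[μ(2/r − 1/a_t)] = 35.980 km/s.
Δv₂ = |v_t − v_c| = |35.980 − 26.815| = 9.165 km/s.

Δv₂ = 9.165 km/s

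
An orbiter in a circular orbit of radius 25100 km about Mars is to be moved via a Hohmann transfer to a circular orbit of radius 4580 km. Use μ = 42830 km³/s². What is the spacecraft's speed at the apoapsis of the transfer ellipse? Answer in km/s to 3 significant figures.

v = 0.726 km/s

Semi-major axis of the transfer orbit: a_t = (25100 + 4580)/2 = 14840 km.
At apoapsis, r = 25100 km.
Vis-viva: v = √[μ(2/r − 1/a_t)] = √[42830 × (2/25100 − 1/14840)] = 0.7257 km/s.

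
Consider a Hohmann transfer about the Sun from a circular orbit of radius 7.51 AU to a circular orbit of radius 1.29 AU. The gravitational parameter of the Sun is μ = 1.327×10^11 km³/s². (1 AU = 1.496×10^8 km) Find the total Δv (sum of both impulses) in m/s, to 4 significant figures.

In km: r₁ = 7.51 × 1.496×10^8 = 1.123496×10^9 km; r₂ = 1.29 × 1.496×10^8 = 1.92984×10^8 km.
The Hohmann ellipse has a_t = (r₁ + r₂)/2 = 6.5824×10^8 km.
At r₁ the circular-orbit speed is v₁ = √(μ/r₁) = 10.868 km/s.
On the transfer ellipse at r₁, v² = μ(2/r − 1/a) gives v_a = √[μ(2/r₁ − 1/a_t)] = 5.8846 km/s.
First burn Δv₁ = |v_a − v₁| = 4.983 km/s.
Circular speed at r₂: v₂ = √(μ/r₂) = 26.223 km/s.
Transfer-orbit speed at r₂: v_p = √[μ(2/r₂ − 1/a_t)] = 34.259 km/s.
Second burn Δv₂ = |v₂ − v_p| = 8.036 km/s.
Δv = Δv₁ + Δv₂ = 4.983 + 8.036 = 13.02 km/s.

Δv = 13020 m/s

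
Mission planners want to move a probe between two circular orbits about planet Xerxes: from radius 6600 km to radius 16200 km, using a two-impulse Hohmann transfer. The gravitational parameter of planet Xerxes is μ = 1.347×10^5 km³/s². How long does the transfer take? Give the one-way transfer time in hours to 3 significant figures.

Transfer-ellipse semi-major axis a_t = (r₁ + r₂)/2 = (6600 + 16200)/2 = 11400 km.
Transfer time t = π√(a_t³/μ) = π√((11400)³ / 1.347×10^5) = 10420 s.
Converting: 10420 s ÷ 3600 s/hour = 2.89 hours.

t = 2.89 hours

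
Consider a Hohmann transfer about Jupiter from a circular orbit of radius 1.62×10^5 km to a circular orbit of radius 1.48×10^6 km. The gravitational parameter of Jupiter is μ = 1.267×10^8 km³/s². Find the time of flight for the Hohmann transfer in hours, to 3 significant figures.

Semi-major axis of the transfer orbit: a_t = (1.620×10^5 + 1.480×10^6)/2 = 8.210×10^5 km.
By Kepler's third law the transfer-orbit period is T = 2π√(a_t³/μ), so t = T/2 = 2.076×10^5 s.
Converting: 2.076×10^5 s ÷ 3600 s/hour = 57.7 hours.

t = 57.7 hours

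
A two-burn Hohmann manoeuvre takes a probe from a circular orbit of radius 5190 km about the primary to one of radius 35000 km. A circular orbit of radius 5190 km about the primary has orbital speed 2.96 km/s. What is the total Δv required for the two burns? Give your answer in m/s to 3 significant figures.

Δv = 1510 m/s

From the circular-orbit relation v² = μ/r at r = 5190 km: μ = v²r = (2.96)² × 5190 = 45472.7 km³/s².
Transfer-ellipse semi-major axis a_t = (r₁ + r₂)/2 = (5190 + 35000)/2 = 20095 km.
At r₁ the circular-orbit speed is v₁ = √(μ/r₁) = 2.9600 km/s.
Transfer-orbit speed at r₁ (vis-viva): v_p = √[μ(2/r₁ − 1/a_t)] = 3.9064 km/s.
First burn Δv₁ = |v_p − v₁| = 0.9464 km/s.
At r₂, v₂ = √(μ/r₂) = 1.13983 km/s.
Transfer-orbit speed at r₂: v_a = √[μ(2/r₂ − 1/a_t)] = 0.579270 km/s.
Second burn Δv₂ = |v₂ − v_a| = 0.5606 km/s.
Δv = Δv₁ + Δv₂ = 0.9464 + 0.5606 = 1.507 km/s.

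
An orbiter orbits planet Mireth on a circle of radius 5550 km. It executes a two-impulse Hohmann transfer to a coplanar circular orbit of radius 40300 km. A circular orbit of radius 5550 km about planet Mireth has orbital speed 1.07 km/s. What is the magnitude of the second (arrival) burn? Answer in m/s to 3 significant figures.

From the circular-orbit relation v² = μ/r at r = 5550 km: μ = v²r = (1.07)² × 5550 = 6354.19 km³/s².
Semi-major axis of the transfer orbit: a_t = (5550 + 40300)/2 = 22925 km.
Circular speed at r = 40300 km: v_c = √(μ/r) = 0.3971 km/s.
Vis-viva on the transfer ellipse at r = 40300 km gives v_t = √[μ(2/r − 1/a_t)] = 0.1954 km/s.
Δv₂ = |v_t − v_c| = |0.1954 − 0.3971| = 0.2017 km/s.

Δv₂ = 202 m/s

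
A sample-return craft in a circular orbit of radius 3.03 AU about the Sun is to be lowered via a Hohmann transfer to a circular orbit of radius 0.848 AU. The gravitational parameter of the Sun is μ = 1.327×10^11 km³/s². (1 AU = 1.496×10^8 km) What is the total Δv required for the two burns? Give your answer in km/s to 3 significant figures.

Δv = 13.9 km/s

In km: r₁ = 3.03 × 1.496×10^8 = 4.53288×10^8 km; r₂ = 0.848 × 1.496×10^8 = 1.268608×10^8 km.
Transfer-ellipse semi-major axis a_t = (r₁ + r₂)/2 = (4.53288×10^8 + 1.268608×10^8)/2 = 2.900744×10^8 km.
Circular speed at r₁: v₁ = √(μ/r₁) = √(1.327×10^11/4.53288×10^8) = 17.110 km/s.
Transfer-orbit speed at r₁ (vis-viva equation): v_a = √[μ(2/r₁ − 1/a_t)] = 11.315 km/s.
First burn Δv₁ = |v_a − v₁| = 5.795 km/s.
At r₂, v₂ = √(μ/r₂) = 32.342 km/s.
Transfer-orbit speed at r₂: v_p = √[μ(2/r₂ − 1/a_t)] = 40.430 km/s.
Second burn Δv₂ = |v₂ − v_p| = 8.088 km/s.
Δv = Δv₁ + Δv₂ = 5.795 + 8.088 = 13.88 km/s.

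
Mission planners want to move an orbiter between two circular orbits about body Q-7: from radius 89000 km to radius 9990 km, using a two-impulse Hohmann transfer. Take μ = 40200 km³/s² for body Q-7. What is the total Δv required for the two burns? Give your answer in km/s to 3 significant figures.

Δv = 1.05 km/s

Transfer-ellipse semi-major axis a_t = (r₁ + r₂)/2 = (89000 + 9990)/2 = 49495 km.
At r₁ the circular-orbit speed is v₁ = √(μ/r₁) = 0.67208 km/s.
On the transfer ellipse at r₁, vis-viva equation gives v_a = √[μ(2/r₁ − 1/a_t)] = 0.30194 km/s.
First burn Δv₁ = |v_a − v₁| = 0.3701 km/s.
Circular speed at r₂: v₂ = √(μ/r₂) = 2.006 km/s.
Transfer-orbit speed at r₂: v_p = √[μ(2/r₂ − 1/a_t)] = 2.690 km/s.
Second burn Δv₂ = |v₂ − v_p| = 0.6840 km/s.
Δv = Δv₁ + Δv₂ = 0.3701 + 0.6840 = 1.054 km/s.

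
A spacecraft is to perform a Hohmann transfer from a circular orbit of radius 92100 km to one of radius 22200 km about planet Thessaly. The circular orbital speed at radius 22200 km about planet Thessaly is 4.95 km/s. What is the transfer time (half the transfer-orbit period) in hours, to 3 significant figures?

t = 16.2 hours

From the circular-orbit relation v² = μ/r at r = 22200 km: μ = v²r = (4.95)² × 22200 = 5.43956×10^5 km³/s².
The Hohmann ellipse has a_t = (r₁ + r₂)/2 = 57150 km.
Transfer time t = π√(a_t³/μ) = π√((57150)³ / 5.43956×10^5) = 58200 s.
Converting: 58200 s ÷ 3600 s/hour = 16.2 hours.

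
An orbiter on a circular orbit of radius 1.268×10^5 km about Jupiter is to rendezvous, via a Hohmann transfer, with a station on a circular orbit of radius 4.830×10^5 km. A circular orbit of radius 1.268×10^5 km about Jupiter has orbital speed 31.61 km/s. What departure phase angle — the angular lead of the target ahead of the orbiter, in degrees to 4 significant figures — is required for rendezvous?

φ = 89.72°

From the circular-orbit relation v² = μ/r at r = 1.268×10^5 km: μ = v²r = (31.61)² × 1.268×10^5 = 1.26698×10^8 km³/s².
Transfer-ellipse semi-major axis a_t = (r₁ + r₂)/2 = (1.268×10^5 + 4.830×10^5)/2 = 3.049×10^5 km.
Transfer time t = π√(a_t³/μ) = 46990 s.
The target's mean motion on its circular orbit is ω₂ = √(μ/r₂³) = 3.3532×10^-5 rad/s.
Angle swept by the target during transfer: ω₂·t = 1.5757 rad = 90.28°.
The orbiter traverses 180° on the transfer ellipse, so the target must lead by 180° − 90.28° = 89.72°.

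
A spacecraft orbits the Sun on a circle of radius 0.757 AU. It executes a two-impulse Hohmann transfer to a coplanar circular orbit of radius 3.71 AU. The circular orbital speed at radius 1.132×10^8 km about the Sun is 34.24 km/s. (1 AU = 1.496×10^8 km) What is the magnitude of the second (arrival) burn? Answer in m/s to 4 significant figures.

From the circular-orbit relation v² = μ/r at r = 1.132×10^8 km: μ = v²r = (34.24)² × 1.132×10^8 = 1.32713×10^11 km³/s².
In km: r₁ = 0.757 × 1.496×10^8 = 1.132472×10^8 km; r₂ = 3.71 × 1.496×10^8 = 5.55016×10^8 km.
Transfer-ellipse semi-major axis a_t = (r₁ + r₂)/2 = (1.132472×10^8 + 5.55016×10^8)/2 = 3.341316×10^8 km.
Circular speed at r = 5.55016×10^8 km: v_c = √(μ/r) = 15.463 km/s.
Vis-viva on the transfer ellipse at r = 5.55016×10^8 km gives v_t = √[μ(2/r − 1/a_t)] = 9.0024 km/s.
Δv₂ = |v_t − v_c| = |9.0024 − 15.463| = 6.461 km/s.

Δv₂ = 6461 m/s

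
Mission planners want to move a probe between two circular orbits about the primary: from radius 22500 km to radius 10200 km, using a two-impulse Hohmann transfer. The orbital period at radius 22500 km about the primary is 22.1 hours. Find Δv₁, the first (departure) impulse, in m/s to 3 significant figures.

Δv₁ = 373 m/s

From Kepler's third law T² = 4π²r³/μ at r = 22500 km, T = 22.1 hours = 22.1 × 3600 s = 79560 s: μ = 4π²r³/T² = 71042.4 km³/s².
Semi-major axis of the transfer orbit: a_t = (22500 + 10200)/2 = 16350 km.
Circular speed at r = 22500 km: v_c = √(μ/r) = 1.7769 km/s.
Transfer-orbit speed at the same r (vis-viva, a = a_t): v_t = √[μ(2/r − 1/a_t)] = 1.4035 km/s.
Δv₁ = |v_t − v_c| = |1.4035 − 1.7769| = 0.3734 km/s.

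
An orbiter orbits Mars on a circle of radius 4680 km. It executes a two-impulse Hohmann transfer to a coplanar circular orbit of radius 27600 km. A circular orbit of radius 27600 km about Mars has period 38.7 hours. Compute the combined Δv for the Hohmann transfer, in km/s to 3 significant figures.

From Kepler's third law T² = 4π²r³/μ at r = 27600 km, T = 38.7 hours = 38.7 × 3600 s = 1.3932×10^5 s: μ = 4π²r³/T² = 42762.2 km³/s².
Transfer-ellipse semi-major axis a_t = (r₁ + r₂)/2 = (4680 + 27600)/2 = 16140 km.
At r₁ the circular-orbit speed is v₁ = √(μ/r₁) = 3.02278 km/s.
Transfer-orbit speed at r₁ (vis-viva): v_p = √[μ(2/r₁ − 1/a_t)] = 3.95285 km/s.
First burn Δv₁ = |v_p − v₁| = 0.9301 km/s.
At r₂, v₂ = √(μ/r₂) = 1.24473 km/s.
Transfer-orbit speed at r₂: v_a = √[μ(2/r₂ − 1/a_t)] = 0.670265 km/s.
Second burn Δv₂ = |v₂ − v_a| = 0.5745 km/s.
Δv = Δv₁ + Δv₂ = 0.9301 + 0.5745 = 1.505 km/s.

Δv = 1.50 km/s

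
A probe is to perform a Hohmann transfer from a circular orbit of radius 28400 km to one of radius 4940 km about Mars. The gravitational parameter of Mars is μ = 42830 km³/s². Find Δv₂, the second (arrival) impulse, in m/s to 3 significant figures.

Semi-major axis of the transfer orbit: a_t = (28400 + 4940)/2 = 16670 km.
Circular speed at r = 4940 km: v_c = √(μ/r) = 2.9445 km/s.
Transfer-orbit speed at the same r (vis-viva, a = a_t): v_t = √[μ(2/r − 1/a_t)] = 3.8433 km/s.
Δv₂ = |v_t − v_c| = |3.8433 − 2.9445| = 0.8988 km/s.

Δv₂ = 899 m/s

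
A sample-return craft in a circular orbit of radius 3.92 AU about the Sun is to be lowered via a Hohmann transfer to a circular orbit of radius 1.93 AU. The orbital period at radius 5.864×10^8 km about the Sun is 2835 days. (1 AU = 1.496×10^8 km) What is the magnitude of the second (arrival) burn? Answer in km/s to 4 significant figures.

Δv₂ = 3.380 km/s

From Kepler's third law T² = 4π²r³/μ at r = 5.864×10^8 km, T = 2835 days = 2835 × 86400 s = 2.44944×10^8 s: μ = 4π²r³/T² = 1.32681×10^11 km³/s².
In km: r₁ = 3.92 × 1.496×10^8 = 5.86432×10^8 km; r₂ = 1.93 × 1.496×10^8 = 2.88728×10^8 km.
Semi-major axis of the transfer orbit: a_t = (5.86432×10^8 + 2.88728×10^8)/2 = 4.3758×10^8 km.
Circular speed at r = 2.88728×10^8 km: v_c = √(μ/r) = 21.44 km/s.
Transfer-orbit speed at the same r (vis-viva, a = a_t): v_t = √[μ(2/r − 1/a_t)] = 24.82 km/s.
Δv₂ = |v_t − v_c| = |24.82 − 21.44| = 3.380 km/s.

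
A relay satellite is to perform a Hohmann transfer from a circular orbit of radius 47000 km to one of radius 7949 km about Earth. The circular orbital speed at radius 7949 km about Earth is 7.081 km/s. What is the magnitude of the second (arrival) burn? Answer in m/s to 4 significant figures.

Δv₂ = 2180 m/s

From the circular-orbit relation v² = μ/r at r = 7949 km: μ = v²r = (7.081)² × 7949 = 3.98567×10^5 km³/s².
Semi-major axis of the transfer orbit: a_t = (47000 + 7949)/2 = 27474.5 km.
On the circular orbit at r = 7949 km, v_c = √(μ/r) = 7.081 km/s.
Transfer-orbit speed at the same r (vis-viva, a = a_t): v_t = √[μ(2/r − 1/a_t)] = 9.261 km/s.
Δv₂ = |v_t − v_c| = |9.261 − 7.081| = 2.180 km/s.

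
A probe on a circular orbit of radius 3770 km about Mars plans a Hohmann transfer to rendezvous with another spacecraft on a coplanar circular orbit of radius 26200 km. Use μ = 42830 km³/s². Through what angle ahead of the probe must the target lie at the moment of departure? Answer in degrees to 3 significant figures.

The Hohmann ellipse has a_t = (r₁ + r₂)/2 = 14985 km.
The half-period of the transfer ellipse is t = π√(a_t³/μ) = 27850 s.
Target angular speed ω₂ = √(μ/r₂³) = 4.880×10^-5 rad/s.
Angle swept by the target during transfer: ω₂·t = 1.359 rad = 77.86°.
The probe traverses 180° on the transfer ellipse, so the target must lead by 180° − 77.86° = 102°.

φ = 102°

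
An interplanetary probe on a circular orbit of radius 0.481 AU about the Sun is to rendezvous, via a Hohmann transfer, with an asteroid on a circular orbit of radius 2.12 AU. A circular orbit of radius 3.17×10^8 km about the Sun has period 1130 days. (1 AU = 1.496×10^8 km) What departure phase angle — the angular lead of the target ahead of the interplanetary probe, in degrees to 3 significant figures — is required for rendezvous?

φ = 93.5°

From Kepler's third law T² = 4π²r³/μ at r = 3.17×10^8 km, T = 1130 days = 1130 × 86400 s = 9.7632×10^7 s: μ = 4π²r³/T² = 1.31933×10^11 km³/s².
In km: r₁ = 0.481 × 1.496×10^8 = 7.19576×10^7 km; r₂ = 2.12 × 1.496×10^8 = 3.17152×10^8 km.
Semi-major axis of the transfer orbit: a_t = (7.19576×10^7 + 3.17152×10^8)/2 = 1.945548×10^8 km.
The half-period of the transfer ellipse is t = π√(a_t³/μ) = 2.347×10^7 s.
Target angular speed ω₂ = √(μ/r₂³) = 6.431×10^-8 rad/s.
Angle swept by the target during transfer: ω₂·t = 1.5094 rad = 86.48°.
The interplanetary probe traverses 180° on the transfer ellipse, so the target must lead by 180° − 86.48° = 93.5°.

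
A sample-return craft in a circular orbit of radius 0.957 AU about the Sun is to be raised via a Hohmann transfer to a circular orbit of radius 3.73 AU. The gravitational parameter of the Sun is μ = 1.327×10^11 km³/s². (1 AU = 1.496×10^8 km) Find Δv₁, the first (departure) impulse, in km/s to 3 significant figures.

Δv₁ = 7.96 km/s

In km: r₁ = 0.957 × 1.496×10^8 = 1.431672×10^8 km; r₂ = 3.73 × 1.496×10^8 = 5.58008×10^8 km.
The Hohmann ellipse has a_t = (r₁ + r₂)/2 = 3.505876×10^8 km.
On the circular orbit at r = 1.431672×10^8 km, v_c = √(μ/r) = 30.445 km/s.
Vis-viva on the transfer ellipse at r = 1.431672×10^8 km gives v_t = √[μ(2/r − 1/a_t)] = 38.409 km/s.
Δv₁ = |v_t − v_c| = |38.409 − 30.445| = 7.964 km/s.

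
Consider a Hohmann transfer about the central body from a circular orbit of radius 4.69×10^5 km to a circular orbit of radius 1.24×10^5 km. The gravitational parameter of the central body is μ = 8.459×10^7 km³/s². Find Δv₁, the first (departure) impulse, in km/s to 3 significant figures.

Δv₁ = 4.74 km/s

The Hohmann ellipse has a_t = (r₁ + r₂)/2 = 2.965×10^5 km.
On the circular orbit at r = 4.690×10^5 km, v_c = √(μ/r) = 13.43 km/s.
Vis-viva on the transfer ellipse at r = 4.690×10^5 km gives v_t = √[μ(2/r − 1/a_t)] = 8.685 km/s.
Δv₁ = |v_t − v_c| = |8.685 − 13.43| = 4.745 km/s.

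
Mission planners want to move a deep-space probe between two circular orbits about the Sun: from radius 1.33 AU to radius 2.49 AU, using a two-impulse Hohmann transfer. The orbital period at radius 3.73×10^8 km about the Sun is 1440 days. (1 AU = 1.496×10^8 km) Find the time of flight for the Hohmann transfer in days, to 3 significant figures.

From Kepler's third law T² = 4π²r³/μ at r = 3.73×10^8 km, T = 1440 days = 1440 × 86400 s = 1.24416×10^8 s: μ = 4π²r³/T² = 1.32353×10^11 km³/s².
In km: r₁ = 1.33 × 1.496×10^8 = 1.98968×10^8 km; r₂ = 2.49 × 1.496×10^8 = 3.72504×10^8 km.
The Hohmann ellipse has a_t = (r₁ + r₂)/2 = 2.85736×10^8 km.
Transfer time t = π√(a_t³/μ) = π√((2.85736×10^8)³ / 1.32353×10^11) = 4.171×10^7 s.
Converting: 4.171×10^7 s ÷ 86400 s/day = 483 days.

t = 483 days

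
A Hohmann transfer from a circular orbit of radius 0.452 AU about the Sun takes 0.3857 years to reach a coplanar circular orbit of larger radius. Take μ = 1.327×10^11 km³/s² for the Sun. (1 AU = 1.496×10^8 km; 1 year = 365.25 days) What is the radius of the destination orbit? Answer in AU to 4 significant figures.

r₂ = 1.230 AU

In km: r₁ = 0.452 × 1.496×10^8 = 6.76192×10^7 km.
Transfer time t = 0.3857 years × 365.25 × 86400 s = 1.217176632×10^7 s, and t = π√(a_t³/μ).
So a_t = (μ t²/π²)^(1/3) = (1.327×10^11 × (1.217176632×10^7)² / π²)^(1/3) = 1.2582×10^8 km.
Since a_t = (r₁ + r₂)/2, r₂ = 2a_t − r₁ = 2×1.2582×10^8 − 6.76192×10^7 = 1.840208×10^8 km.
In AU: r₂ = 1.840208×10^8 / 1.496×10^8 = 1.230 AU.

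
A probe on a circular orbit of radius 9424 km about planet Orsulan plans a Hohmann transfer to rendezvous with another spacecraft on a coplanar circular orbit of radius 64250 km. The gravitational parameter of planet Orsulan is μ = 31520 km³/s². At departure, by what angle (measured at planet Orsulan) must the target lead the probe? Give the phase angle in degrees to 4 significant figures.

The Hohmann ellipse has a_t = (r₁ + r₂)/2 = 36837 km.
Transfer time t = π√(a_t³/μ) = 1.2511×10^5 s.
The target's mean motion on its circular orbit is ω₂ = √(μ/r₂³) = 1.0901×10^-5 rad/s.
Angle swept by the target during transfer: ω₂·t = 1.3638 rad = 78.14°.
Arrival is 180° from departure on the ellipse, so φ = 180° − 78.14° = 101.9°.

φ = 101.9°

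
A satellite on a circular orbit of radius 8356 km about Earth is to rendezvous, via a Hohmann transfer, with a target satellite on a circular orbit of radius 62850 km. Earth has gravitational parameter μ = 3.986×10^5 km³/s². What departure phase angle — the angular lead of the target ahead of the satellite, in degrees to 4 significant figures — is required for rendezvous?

The Hohmann ellipse has a_t = (r₁ + r₂)/2 = 35603 km.
The half-period of the transfer ellipse is t = π√(a_t³/μ) = 33428 s.
Target angular speed ω₂ = √(μ/r₂³) = 4.0069×10^-5 rad/s.
Angle swept by the target during transfer: ω₂·t = 1.3394 rad = 76.74°.
The satellite traverses 180° on the transfer ellipse, so the target must lead by 180° − 76.74° = 103.3°.

φ = 103.3°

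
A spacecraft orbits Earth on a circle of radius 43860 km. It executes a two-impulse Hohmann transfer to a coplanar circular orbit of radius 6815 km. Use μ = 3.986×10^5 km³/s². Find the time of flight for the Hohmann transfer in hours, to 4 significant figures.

The Hohmann ellipse has a_t = (r₁ + r₂)/2 = 25337.5 km.
Transfer time t = π√(a_t³/μ) = π√((25337.5)³ / 3.986×10^5) = 20070 s.
Converting: 20070 s ÷ 3600 s/hour = 5.575 hours.

t = 5.575 hours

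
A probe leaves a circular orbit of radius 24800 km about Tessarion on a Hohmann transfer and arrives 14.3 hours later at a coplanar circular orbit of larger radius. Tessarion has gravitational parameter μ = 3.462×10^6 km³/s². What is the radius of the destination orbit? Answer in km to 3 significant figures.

Transfer time t = 14.3 hours = 51480 s, and t = π√(a_t³/μ).
So a_t = (μ t²/π²)^(1/3) = (3.462×10^6 × (51480)² / π²)^(1/3) = 97597 km.
Since a_t = (r₁ + r₂)/2, r₂ = 2a_t − r₁ = 2×97597 − 24800 = 1.70394×10^5 km.

r₂ = 1.70×10^5 km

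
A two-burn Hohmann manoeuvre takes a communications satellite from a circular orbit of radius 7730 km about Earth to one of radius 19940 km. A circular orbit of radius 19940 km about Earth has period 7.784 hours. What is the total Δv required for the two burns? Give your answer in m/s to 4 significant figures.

Δv = 2569 m/s

From Kepler's third law T² = 4π²r³/μ at r = 19940 km, T = 7.784 hours = 7.784 × 3600 s = 28022.4 s: μ = 4π²r³/T² = 3.98588×10^5 km³/s².
Semi-major axis of the transfer orbit: a_t = (7730 + 19940)/2 = 13835 km.
At r₁ the circular-orbit speed is v₁ = √(μ/r₁) = 7.181 km/s.
Transfer-orbit speed at r₁ (v² = μ(2/r − 1/a)): v_p = √[μ(2/r₁ − 1/a_t)] = 8.621 km/s.
First burn Δv₁ = |v_p − v₁| = 1.440 km/s.
Circular speed at r₂: v₂ = √(μ/r₂) = 4.471 km/s.
Transfer-orbit speed at r₂: v_a = √[μ(2/r₂ − 1/a_t)] = 3.342 km/s.
Second burn Δv₂ = |v₂ − v_a| = 1.129 km/s.
Total Δv = Δv₁ + Δv₂ = 2.569 km/s.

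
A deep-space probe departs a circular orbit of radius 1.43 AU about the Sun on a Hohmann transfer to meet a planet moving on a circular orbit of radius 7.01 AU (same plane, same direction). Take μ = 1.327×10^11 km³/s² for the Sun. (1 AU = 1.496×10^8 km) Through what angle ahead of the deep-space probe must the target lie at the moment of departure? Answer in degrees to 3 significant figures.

φ = 95.9°

In km: r₁ = 1.43 × 1.496×10^8 = 2.13928×10^8 km; r₂ = 7.01 × 1.496×10^8 = 1.048696×10^9 km.
The Hohmann ellipse has a_t = (r₁ + r₂)/2 = 6.31312×10^8 km.
The half-period of the transfer ellipse is t = π√(a_t³/μ) = 1.36798×10^8 s.
The target's mean motion on its circular orbit is ω₂ = √(μ/r₂³) = 1.07266×10^-8 rad/s.
Angle swept by the target during transfer: ω₂·t = 1.46738 rad = 84.07°.
Arrival is 180° from departure on the ellipse, so φ = 180° − 84.07° = 95.9°.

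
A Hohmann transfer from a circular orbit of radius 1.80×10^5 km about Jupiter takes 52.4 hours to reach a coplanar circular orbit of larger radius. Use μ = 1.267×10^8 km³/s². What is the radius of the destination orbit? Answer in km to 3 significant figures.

r₂ = 1.36×10^6 km

Transfer time t = 52.4 hours = 1.8864×10^5 s, and t = π√(a_t³/μ).
So a_t = (μ t²/π²)^(1/3) = (1.267×10^8 × (1.8864×10^5)² / π²)^(1/3) = 7.7016×10^5 km.
Since a_t = (r₁ + r₂)/2, r₂ = 2a_t − r₁ = 2×7.7016×10^5 − 1.800×10^5 = 1.36032×10^6 km.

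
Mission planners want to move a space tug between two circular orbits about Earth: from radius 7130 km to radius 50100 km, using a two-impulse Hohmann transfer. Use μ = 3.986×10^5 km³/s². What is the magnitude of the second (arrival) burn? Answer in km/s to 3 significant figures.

Δv₂ = 1.41 km/s

The Hohmann ellipse has a_t = (r₁ + r₂)/2 = 28615 km.
Circular speed at r = 50100 km: v_c = √(μ/r) = 2.821 km/s.
Transfer-orbit speed at the same r (vis-viva, a = a_t): v_t = √[μ(2/r − 1/a_t)] = 1.408 km/s.
Δv₂ = |v_t − v_c| = |1.408 − 2.821| = 1.413 km/s.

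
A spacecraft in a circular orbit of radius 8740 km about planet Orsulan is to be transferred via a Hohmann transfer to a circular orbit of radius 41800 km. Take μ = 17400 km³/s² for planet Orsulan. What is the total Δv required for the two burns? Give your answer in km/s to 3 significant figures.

Transfer-ellipse semi-major axis a_t = (r₁ + r₂)/2 = (8740 + 41800)/2 = 25270 km.
Circular speed at r₁: v₁ = √(μ/r₁) = √(17400/8740) = 1.4110 km/s.
On the transfer ellipse at r₁, vis-viva equation gives v_p = √[μ(2/r₁ − 1/a_t)] = 1.8147 km/s.
First burn Δv₁ = |v_p − v₁| = 0.4037 km/s.
At r₂, v₂ = √(μ/r₂) = 0.6452 km/s.
Transfer-orbit speed at r₂: v_a = √[μ(2/r₂ − 1/a_t)] = 0.3794 km/s.
Second burn Δv₂ = |v₂ − v_a| = 0.2658 km/s.
Total Δv = Δv₁ + Δv₂ = 0.6695 km/s.

Δv = 0.669 km/s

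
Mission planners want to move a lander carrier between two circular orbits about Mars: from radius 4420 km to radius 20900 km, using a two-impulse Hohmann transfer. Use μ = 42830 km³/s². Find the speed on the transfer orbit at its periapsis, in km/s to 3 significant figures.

v = 4.00 km/s

Semi-major axis of the transfer orbit: a_t = (4420 + 20900)/2 = 12660 km.
At periapsis, r = 4420 km.
Applying v² = μ(2/r − 1/a_t): v = 4.000 km/s.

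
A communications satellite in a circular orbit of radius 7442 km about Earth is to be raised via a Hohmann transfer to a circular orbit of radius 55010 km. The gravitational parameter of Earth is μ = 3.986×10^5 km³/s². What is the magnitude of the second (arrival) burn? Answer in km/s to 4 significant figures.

Δv₂ = 1.378 km/s

Semi-major axis of the transfer orbit: a_t = (7442 + 55010)/2 = 31226 km.
On the circular orbit at r = 55010 km, v_c = √(μ/r) = 2.692 km/s.
Vis-viva on the transfer ellipse at r = 55010 km gives v_t = √[μ(2/r − 1/a_t)] = 1.314 km/s.
Δv₂ = |v_t − v_c| = |1.314 − 2.692| = 1.378 km/s.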